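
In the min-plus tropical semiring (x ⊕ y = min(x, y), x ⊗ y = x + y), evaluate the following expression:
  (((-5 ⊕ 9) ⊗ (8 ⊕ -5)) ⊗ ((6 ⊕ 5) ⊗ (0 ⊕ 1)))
(((-5 ⊕ 9) ⊗ (8 ⊕ -5)) ⊗ ((6 ⊕ 5) ⊗ (0 ⊕ 1))) = -5

Expand innermost to outermost. Recall ⊕ takes the minimum of its arguments and ⊗ takes their sum. Working out the expression (((-5 ⊕ 9) ⊗ (8 ⊕ -5)) ⊗ ((6 ⊕ 5) ⊗ (0 ⊕ 1))) gives -5.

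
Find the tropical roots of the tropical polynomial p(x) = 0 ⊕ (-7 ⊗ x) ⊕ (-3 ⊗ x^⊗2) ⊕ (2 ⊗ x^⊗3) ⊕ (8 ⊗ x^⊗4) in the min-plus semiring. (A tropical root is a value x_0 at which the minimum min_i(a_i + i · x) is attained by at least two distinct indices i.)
Roots: {-6, -5, -4, 7}

Each tropical root is a break point of the lower envelope of the lines y = a_i + i · x (there are 5 lines, with slopes 0, 1, ..., 4). Only the lines that attain the minimum somewhere contribute to roots; other lines are dominated. Here the surviving (envelope) indices are i = 4, i = 3, i = 2, i = 1, i = 0.
Intersections between consecutive envelope lines give the roots: for adjacent envelope indices i < j the intersection is x = (a_i − a_j) / (j − i). Reading off the sorted break points: {-6, -5, -4, 7}.
Verification: at each break x_0, at least two indices attain the minimum of min_i(a_i + i · x_0).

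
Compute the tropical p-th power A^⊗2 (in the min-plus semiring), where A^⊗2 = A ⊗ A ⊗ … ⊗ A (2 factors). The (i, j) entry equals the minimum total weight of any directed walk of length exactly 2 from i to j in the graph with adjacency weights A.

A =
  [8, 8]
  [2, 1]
A^⊗2 =
  [10, 9]
  [3, 2]

Each entry (A^⊗2)_ij equals the minimum over all length-2 walks i = v_0 → v_1 → … → v_2 = j of Σ_t A[v_t][v_{t+1}]. For example, for (i, j) = (0, 1) we minimise over 2 possible intermediate vertex sequences; the minimum is 9, attained along the walk 0 → 1 → 1.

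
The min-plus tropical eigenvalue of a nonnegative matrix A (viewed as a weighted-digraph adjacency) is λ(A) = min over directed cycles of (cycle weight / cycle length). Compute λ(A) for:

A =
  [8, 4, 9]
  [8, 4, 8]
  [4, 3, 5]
λ(A) = 4

Enumerate directed cycles and compute their means (weight / length). Sample:
  cycle 0 → 0: weight = 8, length = 1, mean = 8/1 ≈ 8.000
  cycle 1 → 1: weight = 4, length = 1, mean = 4/1 ≈ 4.000
  cycle 2 → 2: weight = 5, length = 1, mean = 5/1 ≈ 5.000
  cycle 0 → 1 → 0: weight = 12, length = 2, mean = 12/2 ≈ 6.000
  cycle 0 → 2 → 0: weight = 13, length = 2, mean = 13/2 ≈ 6.500
  cycle 1 → 0 → 1: weight = 12, length = 2, mean = 12/2 ≈ 6.000
Minimum mean = 4.000, attained e.g. along the cycle 1 → 1 with weight 4 and length 1. So λ(A) = 4/1 = 4.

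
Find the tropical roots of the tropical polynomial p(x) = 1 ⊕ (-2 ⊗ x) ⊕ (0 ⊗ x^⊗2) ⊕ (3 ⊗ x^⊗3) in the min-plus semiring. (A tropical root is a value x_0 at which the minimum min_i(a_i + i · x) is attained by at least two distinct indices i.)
Roots: {-3, -2, 3}

Each tropical root is a break point of the lower envelope of the lines y = a_i + i · x (there are 4 lines, with slopes 0, 1, ..., 3). Only the lines that attain the minimum somewhere contribute to roots; other lines are dominated. Here the surviving (envelope) indices are i = 3, i = 2, i = 1, i = 0.
Intersections between consecutive envelope lines give the roots: for adjacent envelope indices i < j the intersection is x = (a_i − a_j) / (j − i). Reading off the sorted break points: {-3, -2, 3}.
Verification: at each break x_0, at least two indices attain the minimum of min_i(a_i + i · x_0).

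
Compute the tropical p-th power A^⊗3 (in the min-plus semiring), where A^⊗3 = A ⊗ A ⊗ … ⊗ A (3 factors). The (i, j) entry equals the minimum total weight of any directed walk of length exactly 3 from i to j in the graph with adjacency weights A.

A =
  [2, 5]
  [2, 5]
A^⊗3 =
  [6, 9]
  [6, 9]

Each entry (A^⊗3)_ij equals the minimum over all length-3 walks i = v_0 → v_1 → … → v_3 = j of Σ_t A[v_t][v_{t+1}]. For example, for (i, j) = (0, 1) we minimise over 4 possible intermediate vertex sequences; the minimum is 9, attained along the walk 0 → 0 → 0 → 1.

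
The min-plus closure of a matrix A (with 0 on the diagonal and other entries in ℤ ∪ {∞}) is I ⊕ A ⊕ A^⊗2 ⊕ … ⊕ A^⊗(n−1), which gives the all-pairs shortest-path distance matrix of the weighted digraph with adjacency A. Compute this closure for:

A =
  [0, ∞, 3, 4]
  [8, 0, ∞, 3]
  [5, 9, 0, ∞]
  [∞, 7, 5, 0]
Closure =
  [0, 11, 3, 4]
  [8, 0, 8, 3]
  [5, 9, 0, 9]
  [10, 7, 5, 0]

This is the Floyd-Warshall all-pairs shortest-path computation. For each intermediate vertex k = 0, 1, …, 3, update dist[i][j] ← min(dist[i][j], dist[i][k] + dist[k][j]). The final matrix gives, for each (i, j), the minimum total weight of any directed path from i to j (possibly empty when i = j).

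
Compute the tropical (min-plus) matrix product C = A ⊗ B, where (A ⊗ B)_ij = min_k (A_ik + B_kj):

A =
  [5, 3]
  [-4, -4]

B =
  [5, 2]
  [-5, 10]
A ⊗ B =
  [-2, 7]
  [-9, -2]

Apply the min-plus product entry-by-entry:
  C[0][0] = min over k of (A[0][0] + B[0][0] = 5 + 5 = 10, A[0][1] + B[1][0] = 3 + -5 = -2) = -2 (attained at k = 1)
  C[0][1] = min over k of (A[0][0] + B[0][1] = 5 + 2 = 7, A[0][1] + B[1][1] = 3 + 10 = 13) = 7 (attained at k = 0)
  C[1][0] = min over k of (A[1][0] + B[0][0] = -4 + 5 = 1, A[1][1] + B[1][0] = -4 + -5 = -9) = -9 (attained at k = 1)
  C[1][1] = min over k of (A[1][0] + B[0][1] = -4 + 2 = -2, A[1][1] + B[1][1] = -4 + 10 = 6) = -2 (attained at k = 0)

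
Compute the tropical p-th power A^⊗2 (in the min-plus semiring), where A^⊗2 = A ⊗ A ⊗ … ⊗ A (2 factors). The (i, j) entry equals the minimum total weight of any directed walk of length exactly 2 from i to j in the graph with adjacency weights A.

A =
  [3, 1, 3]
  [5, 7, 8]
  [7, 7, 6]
A^⊗2 =
  [6, 4, 6]
  [8, 6, 8]
  [10, 8, 10]

Each entry (A^⊗2)_ij equals the minimum over all length-2 walks i = v_0 → v_1 → … → v_2 = j of Σ_t A[v_t][v_{t+1}]. For example, for (i, j) = (0, 2) we minimise over 3 possible intermediate vertex sequences; the minimum is 6, attained along the walk 0 → 0 → 2.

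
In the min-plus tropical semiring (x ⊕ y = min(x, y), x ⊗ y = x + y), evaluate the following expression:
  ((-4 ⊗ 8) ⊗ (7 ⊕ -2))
((-4 ⊗ 8) ⊗ (7 ⊕ -2)) = 2

Expand innermost to outermost. Recall ⊕ takes the minimum of its arguments and ⊗ takes their sum. Working out the expression ((-4 ⊗ 8) ⊗ (7 ⊕ -2)) gives 2.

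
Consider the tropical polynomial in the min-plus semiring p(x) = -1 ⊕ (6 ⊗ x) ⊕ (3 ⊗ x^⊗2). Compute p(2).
p(2) = -1

A tropical monomial a ⊗ x^⊗i evaluates to a + i · x. Evaluating each term at x = 2:
  Term 0 contributes -1 + 0 · 2 = -1
  Term 1 contributes 6 + 1 · 2 = 8
  Term 2 contributes 3 + 2 · 2 = 7
p(2) = ⊕ of these = min[-1, 8, 7] = -1.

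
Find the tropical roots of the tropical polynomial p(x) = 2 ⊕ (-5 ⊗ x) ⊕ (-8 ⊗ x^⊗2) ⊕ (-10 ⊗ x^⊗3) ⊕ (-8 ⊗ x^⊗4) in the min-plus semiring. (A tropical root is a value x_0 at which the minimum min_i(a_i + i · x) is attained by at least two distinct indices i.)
Roots: {-2, 2, 3, 7}

Each tropical root is a break point of the lower envelope of the lines y = a_i + i · x (there are 5 lines, with slopes 0, 1, ..., 4). Only the lines that attain the minimum somewhere contribute to roots; other lines are dominated. Here the surviving (envelope) indices are i = 4, i = 3, i = 2, i = 1, i = 0.
Intersections between consecutive envelope lines give the roots: for adjacent envelope indices i < j the intersection is x = (a_i − a_j) / (j − i). Reading off the sorted break points: {-2, 2, 3, 7}.
Verification: at each break x_0, at least two indices attain the minimum of min_i(a_i + i · x_0).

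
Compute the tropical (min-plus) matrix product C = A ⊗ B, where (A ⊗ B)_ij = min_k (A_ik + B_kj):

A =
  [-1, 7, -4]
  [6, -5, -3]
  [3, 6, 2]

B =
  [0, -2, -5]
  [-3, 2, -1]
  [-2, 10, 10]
A ⊗ B =
  [-6, -3, -6]
  [-8, -3, -6]
  [0, 1, -2]

Apply the min-plus product entry-by-entry:
  C[0][0] = min over k of (A[0][0] + B[0][0] = -1 + 0 = -1, A[0][1] + B[1][0] = 7 + -3 = 4, A[0][2] + B[2][0] = -4 + -2 = -6) = -6 (attained at k = 2)
  C[0][1] = min over k of (A[0][0] + B[0][1] = -1 + -2 = -3, A[0][1] + B[1][1] = 7 + 2 = 9, A[0][2] + B[2][1] = -4 + 10 = 6) = -3 (attained at k = 0)
  C[0][2] = min over k of (A[0][0] + B[0][2] = -1 + -5 = -6, A[0][1] + B[1][2] = 7 + -1 = 6, A[0][2] + B[2][2] = -4 + 10 = 6) = -6 (attained at k = 0)
  C[1][0] = min over k of (A[1][0] + B[0][0] = 6 + 0 = 6, A[1][1] + B[1][0] = -5 + -3 = -8, A[1][2] + B[2][0] = -3 + -2 = -5) = -8 (attained at k = 1)
  C[1][1] = min over k of (A[1][0] + B[0][1] = 6 + -2 = 4, A[1][1] + B[1][1] = -5 + 2 = -3, A[1][2] + B[2][1] = -3 + 10 = 7) = -3 (attained at k = 1)
  C[1][2] = min over k of (A[1][0] + B[0][2] = 6 + -5 = 1, A[1][1] + B[1][2] = -5 + -1 = -6, A[1][2] + B[2][2] = -3 + 10 = 7) = -6 (attained at k = 1)
  C[2][0] = min over k of (A[2][0] + B[0][0] = 3 + 0 = 3, A[2][1] + B[1][0] = 6 + -3 = 3, A[2][2] + B[2][0] = 2 + -2 = 0) = 0 (attained at k = 2)
  C[2][1] = min over k of (A[2][0] + B[0][1] = 3 + -2 = 1, A[2][1] + B[1][1] = 6 + 2 = 8, A[2][2] + B[2][1] = 2 + 10 = 12) = 1 (attained at k = 0)
  C[2][2] = min over k of (A[2][0] + B[0][2] = 3 + -5 = -2, A[2][1] + B[1][2] = 6 + -1 = 5, A[2][2] + B[2][2] = 2 + 10 = 12) = -2 (attained at k = 0)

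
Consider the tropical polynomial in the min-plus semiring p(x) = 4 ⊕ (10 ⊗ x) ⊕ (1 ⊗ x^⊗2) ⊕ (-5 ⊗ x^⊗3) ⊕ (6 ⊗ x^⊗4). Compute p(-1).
p(-1) = -8

A tropical monomial a ⊗ x^⊗i evaluates to a + i · x. Evaluating each term at x = -1:
  Term 0 contributes 4 + 0 · -1 = 4
  Term 1 contributes 10 + 1 · -1 = 9
  Term 2 contributes 1 + 2 · -1 = -1
  Term 3 contributes -5 + 3 · -1 = -8
  Term 4 contributes 6 + 4 · -1 = 2
p(-1) = ⊕ of these = min[4, 9, -1, -8, 2] = -8.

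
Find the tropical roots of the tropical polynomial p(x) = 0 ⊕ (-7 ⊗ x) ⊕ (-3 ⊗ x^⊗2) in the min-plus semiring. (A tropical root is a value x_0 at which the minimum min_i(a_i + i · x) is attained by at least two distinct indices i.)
Roots: {-4, 7}

Each tropical root is a break point of the lower envelope of the lines y = a_i + i · x (there are 3 lines, with slopes 0, 1, ..., 2). Only the lines that attain the minimum somewhere contribute to roots; other lines are dominated. Here the surviving (envelope) indices are i = 2, i = 1, i = 0.
Intersections between consecutive envelope lines give the roots: for adjacent envelope indices i < j the intersection is x = (a_i − a_j) / (j − i). Reading off the sorted break points: {-4, 7}.
Verification: at each break x_0, at least two indices attain the minimum of min_i(a_i + i · x_0).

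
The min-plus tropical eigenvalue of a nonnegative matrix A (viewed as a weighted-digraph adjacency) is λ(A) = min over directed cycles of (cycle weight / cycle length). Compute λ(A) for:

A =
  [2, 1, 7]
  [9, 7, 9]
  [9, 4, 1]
λ(A) = 1

Enumerate directed cycles and compute their means (weight / length). Sample:
  cycle 0 → 0: weight = 2, length = 1, mean = 2/1 ≈ 2.000
  cycle 1 → 1: weight = 7, length = 1, mean = 7/1 ≈ 7.000
  cycle 2 → 2: weight = 1, length = 1, mean = 1/1 ≈ 1.000
  cycle 0 → 1 → 0: weight = 10, length = 2, mean = 10/2 ≈ 5.000
  cycle 0 → 2 → 0: weight = 16, length = 2, mean = 16/2 ≈ 8.000
  cycle 1 → 0 → 1: weight = 10, length = 2, mean = 10/2 ≈ 5.000
Minimum mean = 1.000, attained e.g. along the cycle 2 → 2 with weight 1 and length 1. So λ(A) = 1/1 = 1.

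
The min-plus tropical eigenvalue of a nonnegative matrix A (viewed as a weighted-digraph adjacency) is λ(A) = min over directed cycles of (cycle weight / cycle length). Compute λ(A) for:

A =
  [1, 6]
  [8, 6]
λ(A) = 1

Enumerate directed cycles and compute their means (weight / length). Sample:
  cycle 0 → 0: weight = 1, length = 1, mean = 1/1 ≈ 1.000
  cycle 1 → 1: weight = 6, length = 1, mean = 6/1 ≈ 6.000
  cycle 0 → 1 → 0: weight = 14, length = 2, mean = 14/2 ≈ 7.000
  cycle 1 → 0 → 1: weight = 14, length = 2, mean = 14/2 ≈ 7.000
Minimum mean = 1.000, attained e.g. along the cycle 0 → 0 with weight 1 and length 1. So λ(A) = 1/1 = 1.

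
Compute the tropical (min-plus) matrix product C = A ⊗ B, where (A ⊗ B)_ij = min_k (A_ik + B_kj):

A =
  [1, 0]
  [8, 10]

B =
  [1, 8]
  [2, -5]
A ⊗ B =
  [2, -5]
  [9, 5]

Apply the min-plus product entry-by-entry:
  C[0][0] = min over k of (A[0][0] + B[0][0] = 1 + 1 = 2, A[0][1] + B[1][0] = 0 + 2 = 2) = 2 (attained at k = 0)
  C[0][1] = min over k of (A[0][0] + B[0][1] = 1 + 8 = 9, A[0][1] + B[1][1] = 0 + -5 = -5) = -5 (attained at k = 1)
  C[1][0] = min over k of (A[1][0] + B[0][0] = 8 + 1 = 9, A[1][1] + B[1][0] = 10 + 2 = 12) = 9 (attained at k = 0)
  C[1][1] = min over k of (A[1][0] + B[0][1] = 8 + 8 = 16, A[1][1] + B[1][1] = 10 + -5 = 5) = 5 (attained at k = 1)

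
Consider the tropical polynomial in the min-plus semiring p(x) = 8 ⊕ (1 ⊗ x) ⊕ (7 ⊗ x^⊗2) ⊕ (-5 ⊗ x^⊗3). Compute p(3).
p(3) = 4

A tropical monomial a ⊗ x^⊗i evaluates to a + i · x. Evaluating each term at x = 3:
  Term 0 contributes 8 + 0 · 3 = 8
  Term 1 contributes 1 + 1 · 3 = 4
  Term 2 contributes 7 + 2 · 3 = 13
  Term 3 contributes -5 + 3 · 3 = 4
p(3) = ⊕ of these = min[8, 4, 13, 4] = 4.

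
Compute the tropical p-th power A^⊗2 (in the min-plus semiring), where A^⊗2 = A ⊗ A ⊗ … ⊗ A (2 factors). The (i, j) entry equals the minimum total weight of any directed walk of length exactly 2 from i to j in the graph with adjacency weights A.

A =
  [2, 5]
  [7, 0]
A^⊗2 =
  [4, 5]
  [7, 0]

Each entry (A^⊗2)_ij equals the minimum over all length-2 walks i = v_0 → v_1 → … → v_2 = j of Σ_t A[v_t][v_{t+1}]. For example, for (i, j) = (0, 1) we minimise over 2 possible intermediate vertex sequences; the minimum is 5, attained along the walk 0 → 1 → 1.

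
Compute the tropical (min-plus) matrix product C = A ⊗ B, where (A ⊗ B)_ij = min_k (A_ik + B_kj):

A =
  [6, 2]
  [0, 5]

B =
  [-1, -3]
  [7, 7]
A ⊗ B =
  [5, 3]
  [-1, -3]

Apply the min-plus product entry-by-entry:
  C[0][0] = min over k of (A[0][0] + B[0][0] = 6 + -1 = 5, A[0][1] + B[1][0] = 2 + 7 = 9) = 5 (attained at k = 0)
  C[0][1] = min over k of (A[0][0] + B[0][1] = 6 + -3 = 3, A[0][1] + B[1][1] = 2 + 7 = 9) = 3 (attained at k = 0)
  C[1][0] = min over k of (A[1][0] + B[0][0] = 0 + -1 = -1, A[1][1] + B[1][0] = 5 + 7 = 12) = -1 (attained at k = 0)
  C[1][1] = min over k of (A[1][0] + B[0][1] = 0 + -3 = -3, A[1][1] + B[1][1] = 5 + 7 = 12) = -3 (attained at k = 0)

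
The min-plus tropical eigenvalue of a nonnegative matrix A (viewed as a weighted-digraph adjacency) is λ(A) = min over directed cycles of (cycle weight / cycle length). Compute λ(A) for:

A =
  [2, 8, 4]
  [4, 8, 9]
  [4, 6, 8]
λ(A) = 2

Enumerate directed cycles and compute their means (weight / length). Sample:
  cycle 0 → 0: weight = 2, length = 1, mean = 2/1 ≈ 2.000
  cycle 1 → 1: weight = 8, length = 1, mean = 8/1 ≈ 8.000
  cycle 2 → 2: weight = 8, length = 1, mean = 8/1 ≈ 8.000
  cycle 0 → 1 → 0: weight = 12, length = 2, mean = 12/2 ≈ 6.000
  cycle 0 → 2 → 0: weight = 8, length = 2, mean = 8/2 ≈ 4.000
  cycle 1 → 0 → 1: weight = 12, length = 2, mean = 12/2 ≈ 6.000
Minimum mean = 2.000, attained e.g. along the cycle 0 → 0 with weight 2 and length 1. So λ(A) = 2/1 = 2.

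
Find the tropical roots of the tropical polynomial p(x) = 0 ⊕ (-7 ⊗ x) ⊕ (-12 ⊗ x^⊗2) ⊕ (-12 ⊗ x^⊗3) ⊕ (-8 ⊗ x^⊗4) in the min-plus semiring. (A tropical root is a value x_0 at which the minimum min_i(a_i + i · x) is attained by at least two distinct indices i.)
Roots: {-4, 0, 5, 7}

Each tropical root is a break point of the lower envelope of the lines y = a_i + i · x (there are 5 lines, with slopes 0, 1, ..., 4). Only the lines that attain the minimum somewhere contribute to roots; other lines are dominated. Here the surviving (envelope) indices are i = 4, i = 3, i = 2, i = 1, i = 0.
Intersections between consecutive envelope lines give the roots: for adjacent envelope indices i < j the intersection is x = (a_i − a_j) / (j − i). Reading off the sorted break points: {-4, 0, 5, 7}.
Verification: at each break x_0, at least two indices attain the minimum of min_i(a_i + i · x_0).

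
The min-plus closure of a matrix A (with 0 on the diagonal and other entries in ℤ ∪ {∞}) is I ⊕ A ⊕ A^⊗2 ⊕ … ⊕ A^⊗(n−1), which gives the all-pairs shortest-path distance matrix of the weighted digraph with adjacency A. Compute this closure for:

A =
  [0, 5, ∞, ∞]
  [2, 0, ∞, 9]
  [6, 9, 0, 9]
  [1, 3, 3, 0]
Closure =
  [0, 5, 17, 14]
  [2, 0, 12, 9]
  [6, 9, 0, 9]
  [1, 3, 3, 0]

This is the Floyd-Warshall all-pairs shortest-path computation. For each intermediate vertex k = 0, 1, …, 3, update dist[i][j] ← min(dist[i][j], dist[i][k] + dist[k][j]). The final matrix gives, for each (i, j), the minimum total weight of any directed path from i to j (possibly empty when i = j).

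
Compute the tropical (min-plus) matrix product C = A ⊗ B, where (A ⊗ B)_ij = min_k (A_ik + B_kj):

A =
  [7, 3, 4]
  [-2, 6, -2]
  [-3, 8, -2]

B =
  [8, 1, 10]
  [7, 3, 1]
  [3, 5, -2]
A ⊗ B =
  [7, 6, 2]
  [1, -1, -4]
  [1, -2, -4]

Apply the min-plus product entry-by-entry:
  C[0][0] = min over k of (A[0][0] + B[0][0] = 7 + 8 = 15, A[0][1] + B[1][0] = 3 + 7 = 10, A[0][2] + B[2][0] = 4 + 3 = 7) = 7 (attained at k = 2)
  C[0][1] = min over k of (A[0][0] + B[0][1] = 7 + 1 = 8, A[0][1] + B[1][1] = 3 + 3 = 6, A[0][2] + B[2][1] = 4 + 5 = 9) = 6 (attained at k = 1)
  C[0][2] = min over k of (A[0][0] + B[0][2] = 7 + 10 = 17, A[0][1] + B[1][2] = 3 + 1 = 4, A[0][2] + B[2][2] = 4 + -2 = 2) = 2 (attained at k = 2)
  C[1][0] = min over k of (A[1][0] + B[0][0] = -2 + 8 = 6, A[1][1] + B[1][0] = 6 + 7 = 13, A[1][2] + B[2][0] = -2 + 3 = 1) = 1 (attained at k = 2)
  C[1][1] = min over k of (A[1][0] + B[0][1] = -2 + 1 = -1, A[1][1] + B[1][1] = 6 + 3 = 9, A[1][2] + B[2][1] = -2 + 5 = 3) = -1 (attained at k = 0)
  C[1][2] = min over k of (A[1][0] + B[0][2] = -2 + 10 = 8, A[1][1] + B[1][2] = 6 + 1 = 7, A[1][2] + B[2][2] = -2 + -2 = -4) = -4 (attained at k = 2)
  C[2][0] = min over k of (A[2][0] + B[0][0] = -3 + 8 = 5, A[2][1] + B[1][0] = 8 + 7 = 15, A[2][2] + B[2][0] = -2 + 3 = 1) = 1 (attained at k = 2)
  C[2][1] = min over k of (A[2][0] + B[0][1] = -3 + 1 = -2, A[2][1] + B[1][1] = 8 + 3 = 11, A[2][2] + B[2][1] = -2 + 5 = 3) = -2 (attained at k = 0)
  C[2][2] = min over k of (A[2][0] + B[0][2] = -3 + 10 = 7, A[2][1] + B[1][2] = 8 + 1 = 9, A[2][2] + B[2][2] = -2 + -2 = -4) = -4 (attained at k = 2)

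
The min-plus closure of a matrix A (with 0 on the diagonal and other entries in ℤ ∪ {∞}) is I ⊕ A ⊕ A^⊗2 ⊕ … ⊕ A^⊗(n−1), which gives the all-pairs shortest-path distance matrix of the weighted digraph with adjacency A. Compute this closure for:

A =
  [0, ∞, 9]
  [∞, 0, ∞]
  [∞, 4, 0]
Closure =
  [0, 13, 9]
  [∞, 0, ∞]
  [∞, 4, 0]

This is the Floyd-Warshall all-pairs shortest-path computation. For each intermediate vertex k = 0, 1, …, 2, update dist[i][j] ← min(dist[i][j], dist[i][k] + dist[k][j]). The final matrix gives, for each (i, j), the minimum total weight of any directed path from i to j (possibly empty when i = j).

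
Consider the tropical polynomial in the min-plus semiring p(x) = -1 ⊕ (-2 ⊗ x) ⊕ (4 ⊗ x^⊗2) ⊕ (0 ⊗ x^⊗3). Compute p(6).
p(6) = -1

A tropical monomial a ⊗ x^⊗i evaluates to a + i · x. Evaluating each term at x = 6:
  Term 0 contributes -1 + 0 · 6 = -1
  Term 1 contributes -2 + 1 · 6 = 4
  Term 2 contributes 4 + 2 · 6 = 16
  Term 3 contributes 0 + 3 · 6 = 18
p(6) = ⊕ of these = min[-1, 4, 16, 18] = -1.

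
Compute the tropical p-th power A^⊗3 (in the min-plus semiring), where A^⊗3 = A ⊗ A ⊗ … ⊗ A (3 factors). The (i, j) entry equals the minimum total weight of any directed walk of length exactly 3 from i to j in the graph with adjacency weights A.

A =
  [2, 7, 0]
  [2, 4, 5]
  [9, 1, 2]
A^⊗3 =
  [3, 3, 4]
  [6, 3, 4]
  [5, 5, 3]

Each entry (A^⊗3)_ij equals the minimum over all length-3 walks i = v_0 → v_1 → … → v_3 = j of Σ_t A[v_t][v_{t+1}]. For example, for (i, j) = (0, 2) we minimise over 9 possible intermediate vertex sequences; the minimum is 4, attained along the walk 0 → 0 → 0 → 2.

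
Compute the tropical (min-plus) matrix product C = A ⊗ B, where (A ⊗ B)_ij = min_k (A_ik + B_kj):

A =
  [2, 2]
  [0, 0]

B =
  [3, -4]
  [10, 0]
A ⊗ B =
  [5, -2]
  [3, -4]

Apply the min-plus product entry-by-entry:
  C[0][0] = min over k of (A[0][0] + B[0][0] = 2 + 3 = 5, A[0][1] + B[1][0] = 2 + 10 = 12) = 5 (attained at k = 0)
  C[0][1] = min over k of (A[0][0] + B[0][1] = 2 + -4 = -2, A[0][1] + B[1][1] = 2 + 0 = 2) = -2 (attained at k = 0)
  C[1][0] = min over k of (A[1][0] + B[0][0] = 0 + 3 = 3, A[1][1] + B[1][0] = 0 + 10 = 10) = 3 (attained at k = 0)
  C[1][1] = min over k of (A[1][0] + B[0][1] = 0 + -4 = -4, A[1][1] + B[1][1] = 0 + 0 = 0) = -4 (attained at k = 0)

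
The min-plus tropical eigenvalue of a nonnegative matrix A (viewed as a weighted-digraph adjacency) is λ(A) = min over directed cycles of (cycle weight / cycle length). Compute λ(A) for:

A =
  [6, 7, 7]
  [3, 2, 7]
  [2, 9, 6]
λ(A) = 2

Enumerate directed cycles and compute their means (weight / length). Sample:
  cycle 0 → 0: weight = 6, length = 1, mean = 6/1 ≈ 6.000
  cycle 1 → 1: weight = 2, length = 1, mean = 2/1 ≈ 2.000
  cycle 2 → 2: weight = 6, length = 1, mean = 6/1 ≈ 6.000
  cycle 0 → 1 → 0: weight = 10, length = 2, mean = 10/2 ≈ 5.000
  cycle 0 → 2 → 0: weight = 9, length = 2, mean = 9/2 ≈ 4.500
  cycle 1 → 0 → 1: weight = 10, length = 2, mean = 10/2 ≈ 5.000
Minimum mean = 2.000, attained e.g. along the cycle 1 → 1 with weight 2 and length 1. So λ(A) = 2/1 = 2.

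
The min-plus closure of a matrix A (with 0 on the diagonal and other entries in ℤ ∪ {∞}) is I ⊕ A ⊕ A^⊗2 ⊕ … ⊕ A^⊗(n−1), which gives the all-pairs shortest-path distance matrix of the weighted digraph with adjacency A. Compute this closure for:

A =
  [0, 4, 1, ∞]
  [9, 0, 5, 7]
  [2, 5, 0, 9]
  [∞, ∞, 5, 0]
Closure =
  [0, 4, 1, 10]
  [7, 0, 5, 7]
  [2, 5, 0, 9]
  [7, 10, 5, 0]

This is the Floyd-Warshall all-pairs shortest-path computation. For each intermediate vertex k = 0, 1, …, 3, update dist[i][j] ← min(dist[i][j], dist[i][k] + dist[k][j]). The final matrix gives, for each (i, j), the minimum total weight of any directed path from i to j (possibly empty when i = j).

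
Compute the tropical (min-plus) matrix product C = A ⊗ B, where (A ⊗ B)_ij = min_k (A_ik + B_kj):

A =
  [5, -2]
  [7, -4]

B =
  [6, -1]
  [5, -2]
A ⊗ B =
  [3, -4]
  [1, -6]

Apply the min-plus product entry-by-entry:
  C[0][0] = min over k of (A[0][0] + B[0][0] = 5 + 6 = 11, A[0][1] + B[1][0] = -2 + 5 = 3) = 3 (attained at k = 1)
  C[0][1] = min over k of (A[0][0] + B[0][1] = 5 + -1 = 4, A[0][1] + B[1][1] = -2 + -2 = -4) = -4 (attained at k = 1)
  C[1][0] = min over k of (A[1][0] + B[0][0] = 7 + 6 = 13, A[1][1] + B[1][0] = -4 + 5 = 1) = 1 (attained at k = 1)
  C[1][1] = min over k of (A[1][0] + B[0][1] = 7 + -1 = 6, A[1][1] + B[1][1] = -4 + -2 = -6) = -6 (attained at k = 1)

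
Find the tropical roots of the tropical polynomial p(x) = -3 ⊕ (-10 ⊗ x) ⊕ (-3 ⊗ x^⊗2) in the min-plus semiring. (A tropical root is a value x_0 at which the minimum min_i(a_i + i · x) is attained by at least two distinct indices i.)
Roots: {-7, 7}

Each tropical root is a break point of the lower envelope of the lines y = a_i + i · x (there are 3 lines, with slopes 0, 1, ..., 2). Only the lines that attain the minimum somewhere contribute to roots; other lines are dominated. Here the surviving (envelope) indices are i = 2, i = 1, i = 0.
Intersections between consecutive envelope lines give the roots: for adjacent envelope indices i < j the intersection is x = (a_i − a_j) / (j − i). Reading off the sorted break points: {-7, 7}.
Verification: at each break x_0, at least two indices attain the minimum of min_i(a_i + i · x_0).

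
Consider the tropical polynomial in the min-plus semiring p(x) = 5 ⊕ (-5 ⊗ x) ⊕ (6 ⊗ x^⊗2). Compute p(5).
p(5) = 0

A tropical monomial a ⊗ x^⊗i evaluates to a + i · x. Evaluating each term at x = 5:
  Term 0 contributes 5 + 0 · 5 = 5
  Term 1 contributes -5 + 1 · 5 = 0
  Term 2 contributes 6 + 2 · 5 = 16
p(5) = ⊕ of these = min[5, 0, 16] = 0.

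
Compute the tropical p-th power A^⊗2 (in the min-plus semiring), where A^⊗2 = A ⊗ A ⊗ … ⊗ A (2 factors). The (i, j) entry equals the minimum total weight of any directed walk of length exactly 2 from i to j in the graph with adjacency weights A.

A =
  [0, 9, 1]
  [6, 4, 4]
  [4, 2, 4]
A^⊗2 =
  [0, 3, 1]
  [6, 6, 7]
  [4, 6, 5]

Each entry (A^⊗2)_ij equals the minimum over all length-2 walks i = v_0 → v_1 → … → v_2 = j of Σ_t A[v_t][v_{t+1}]. For example, for (i, j) = (0, 2) we minimise over 3 possible intermediate vertex sequences; the minimum is 1, attained along the walk 0 → 0 → 2.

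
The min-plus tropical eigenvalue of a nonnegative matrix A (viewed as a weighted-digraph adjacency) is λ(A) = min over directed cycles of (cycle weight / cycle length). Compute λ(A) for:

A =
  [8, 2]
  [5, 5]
λ(A) = 7/2

Enumerate directed cycles and compute their means (weight / length). Sample:
  cycle 0 → 0: weight = 8, length = 1, mean = 8/1 ≈ 8.000
  cycle 1 → 1: weight = 5, length = 1, mean = 5/1 ≈ 5.000
  cycle 0 → 1 → 0: weight = 7, length = 2, mean = 7/2 ≈ 3.500
  cycle 1 → 0 → 1: weight = 7, length = 2, mean = 7/2 ≈ 3.500
Minimum mean = 3.500, attained e.g. along the cycle 0 → 1 → 0 with weight 7 and length 2. So λ(A) = 7/2 = 7/2.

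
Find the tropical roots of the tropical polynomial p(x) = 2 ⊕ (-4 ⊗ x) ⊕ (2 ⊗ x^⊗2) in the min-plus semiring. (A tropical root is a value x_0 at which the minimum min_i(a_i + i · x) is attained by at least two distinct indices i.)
Roots: {-6, 6}

Each tropical root is a break point of the lower envelope of the lines y = a_i + i · x (there are 3 lines, with slopes 0, 1, ..., 2). Only the lines that attain the minimum somewhere contribute to roots; other lines are dominated. Here the surviving (envelope) indices are i = 2, i = 1, i = 0.
Intersections between consecutive envelope lines give the roots: for adjacent envelope indices i < j the intersection is x = (a_i − a_j) / (j − i). Reading off the sorted break points: {-6, 6}.
Verification: at each break x_0, at least two indices attain the minimum of min_i(a_i + i · x_0).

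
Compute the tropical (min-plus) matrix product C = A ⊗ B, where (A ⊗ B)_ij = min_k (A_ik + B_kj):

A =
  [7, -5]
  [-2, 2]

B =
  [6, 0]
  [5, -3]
A ⊗ B =
  [0, -8]
  [4, -2]

Apply the min-plus product entry-by-entry:
  C[0][0] = min over k of (A[0][0] + B[0][0] = 7 + 6 = 13, A[0][1] + B[1][0] = -5 + 5 = 0) = 0 (attained at k = 1)
  C[0][1] = min over k of (A[0][0] + B[0][1] = 7 + 0 = 7, A[0][1] + B[1][1] = -5 + -3 = -8) = -8 (attained at k = 1)
  C[1][0] = min over k of (A[1][0] + B[0][0] = -2 + 6 = 4, A[1][1] + B[1][0] = 2 + 5 = 7) = 4 (attained at k = 0)
  C[1][1] = min over k of (A[1][0] + B[0][1] = -2 + 0 = -2, A[1][1] + B[1][1] = 2 + -3 = -1) = -2 (attained at k = 0)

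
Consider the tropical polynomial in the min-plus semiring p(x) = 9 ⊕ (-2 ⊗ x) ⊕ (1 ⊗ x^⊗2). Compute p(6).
p(6) = 4

A tropical monomial a ⊗ x^⊗i evaluates to a + i · x. Evaluating each term at x = 6:
  Term 0 contributes 9 + 0 · 6 = 9
  Term 1 contributes -2 + 1 · 6 = 4
  Term 2 contributes 1 + 2 · 6 = 13
p(6) = ⊕ of these = min[9, 4, 13] = 4.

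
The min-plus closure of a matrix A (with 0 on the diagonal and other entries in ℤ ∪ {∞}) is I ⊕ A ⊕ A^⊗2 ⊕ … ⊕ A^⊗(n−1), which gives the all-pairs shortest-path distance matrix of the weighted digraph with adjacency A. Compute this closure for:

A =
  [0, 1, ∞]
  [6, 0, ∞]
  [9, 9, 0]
Closure =
  [0, 1, ∞]
  [6, 0, ∞]
  [9, 9, 0]

This is the Floyd-Warshall all-pairs shortest-path computation. For each intermediate vertex k = 0, 1, …, 2, update dist[i][j] ← min(dist[i][j], dist[i][k] + dist[k][j]). The final matrix gives, for each (i, j), the minimum total weight of any directed path from i to j (possibly empty when i = j).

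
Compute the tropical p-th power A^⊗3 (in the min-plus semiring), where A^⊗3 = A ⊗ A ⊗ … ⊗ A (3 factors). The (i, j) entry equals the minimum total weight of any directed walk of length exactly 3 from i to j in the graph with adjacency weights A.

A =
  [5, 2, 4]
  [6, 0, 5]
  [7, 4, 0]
A^⊗3 =
  [8, 2, 4]
  [6, 0, 5]
  [7, 4, 0]

Each entry (A^⊗3)_ij equals the minimum over all length-3 walks i = v_0 → v_1 → … → v_3 = j of Σ_t A[v_t][v_{t+1}]. For example, for (i, j) = (0, 2) we minimise over 9 possible intermediate vertex sequences; the minimum is 4, attained along the walk 0 → 2 → 2 → 2.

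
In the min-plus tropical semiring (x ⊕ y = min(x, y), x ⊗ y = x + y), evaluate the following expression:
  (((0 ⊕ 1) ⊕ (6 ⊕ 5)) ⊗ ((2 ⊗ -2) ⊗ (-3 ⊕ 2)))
(((0 ⊕ 1) ⊕ (6 ⊕ 5)) ⊗ ((2 ⊗ -2) ⊗ (-3 ⊕ 2))) = -3

Expand innermost to outermost. Recall ⊕ takes the minimum of its arguments and ⊗ takes their sum. Working out the expression (((0 ⊕ 1) ⊕ (6 ⊕ 5)) ⊗ ((2 ⊗ -2) ⊗ (-3 ⊕ 2))) gives -3.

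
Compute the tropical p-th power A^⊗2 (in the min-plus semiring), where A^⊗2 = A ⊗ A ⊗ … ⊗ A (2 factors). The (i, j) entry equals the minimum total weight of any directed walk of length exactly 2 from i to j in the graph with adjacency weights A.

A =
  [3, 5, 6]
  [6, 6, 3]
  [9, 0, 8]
A^⊗2 =
  [6, 6, 8]
  [9, 3, 9]
  [6, 6, 3]

Each entry (A^⊗2)_ij equals the minimum over all length-2 walks i = v_0 → v_1 → … → v_2 = j of Σ_t A[v_t][v_{t+1}]. For example, for (i, j) = (0, 2) we minimise over 3 possible intermediate vertex sequences; the minimum is 8, attained along the walk 0 → 1 → 2.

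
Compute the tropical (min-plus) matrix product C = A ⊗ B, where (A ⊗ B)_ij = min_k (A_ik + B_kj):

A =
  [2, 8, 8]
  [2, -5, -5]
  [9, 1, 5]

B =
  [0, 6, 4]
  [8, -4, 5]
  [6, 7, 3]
A ⊗ B =
  [2, 4, 6]
  [1, -9, -2]
  [9, -3, 6]

Apply the min-plus product entry-by-entry:
  C[0][0] = min over k of (A[0][0] + B[0][0] = 2 + 0 = 2, A[0][1] + B[1][0] = 8 + 8 = 16, A[0][2] + B[2][0] = 8 + 6 = 14) = 2 (attained at k = 0)
  C[0][1] = min over k of (A[0][0] + B[0][1] = 2 + 6 = 8, A[0][1] + B[1][1] = 8 + -4 = 4, A[0][2] + B[2][1] = 8 + 7 = 15) = 4 (attained at k = 1)
  C[0][2] = min over k of (A[0][0] + B[0][2] = 2 + 4 = 6, A[0][1] + B[1][2] = 8 + 5 = 13, A[0][2] + B[2][2] = 8 + 3 = 11) = 6 (attained at k = 0)
  C[1][0] = min over k of (A[1][0] + B[0][0] = 2 + 0 = 2, A[1][1] + B[1][0] = -5 + 8 = 3, A[1][2] + B[2][0] = -5 + 6 = 1) = 1 (attained at k = 2)
  C[1][1] = min over k of (A[1][0] + B[0][1] = 2 + 6 = 8, A[1][1] + B[1][1] = -5 + -4 = -9, A[1][2] + B[2][1] = -5 + 7 = 2) = -9 (attained at k = 1)
  C[1][2] = min over k of (A[1][0] + B[0][2] = 2 + 4 = 6, A[1][1] + B[1][2] = -5 + 5 = 0, A[1][2] + B[2][2] = -5 + 3 = -2) = -2 (attained at k = 2)
  C[2][0] = min over k of (A[2][0] + B[0][0] = 9 + 0 = 9, A[2][1] + B[1][0] = 1 + 8 = 9, A[2][2] + B[2][0] = 5 + 6 = 11) = 9 (attained at k = 0)
  C[2][1] = min over k of (A[2][0] + B[0][1] = 9 + 6 = 15, A[2][1] + B[1][1] = 1 + -4 = -3, A[2][2] + B[2][1] = 5 + 7 = 12) = -3 (attained at k = 1)
  C[2][2] = min over k of (A[2][0] + B[0][2] = 9 + 4 = 13, A[2][1] + B[1][2] = 1 + 5 = 6, A[2][2] + B[2][2] = 5 + 3 = 8) = 6 (attained at k = 1)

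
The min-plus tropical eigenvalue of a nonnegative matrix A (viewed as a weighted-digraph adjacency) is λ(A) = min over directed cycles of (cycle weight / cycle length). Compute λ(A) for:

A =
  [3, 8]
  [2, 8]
λ(A) = 3

Enumerate directed cycles and compute their means (weight / length). Sample:
  cycle 0 → 0: weight = 3, length = 1, mean = 3/1 ≈ 3.000
  cycle 1 → 1: weight = 8, length = 1, mean = 8/1 ≈ 8.000
  cycle 0 → 1 → 0: weight = 10, length = 2, mean = 10/2 ≈ 5.000
  cycle 1 → 0 → 1: weight = 10, length = 2, mean = 10/2 ≈ 5.000
Minimum mean = 3.000, attained e.g. along the cycle 0 → 0 with weight 3 and length 1. So λ(A) = 3/1 = 3.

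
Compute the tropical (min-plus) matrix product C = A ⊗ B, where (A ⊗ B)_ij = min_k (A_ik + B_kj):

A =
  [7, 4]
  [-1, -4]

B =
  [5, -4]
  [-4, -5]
A ⊗ B =
  [0, -1]
  [-8, -9]

Apply the min-plus product entry-by-entry:
  C[0][0] = min over k of (A[0][0] + B[0][0] = 7 + 5 = 12, A[0][1] + B[1][0] = 4 + -4 = 0) = 0 (attained at k = 1)
  C[0][1] = min over k of (A[0][0] + B[0][1] = 7 + -4 = 3, A[0][1] + B[1][1] = 4 + -5 = -1) = -1 (attained at k = 1)
  C[1][0] = min over k of (A[1][0] + B[0][0] = -1 + 5 = 4, A[1][1] + B[1][0] = -4 + -4 = -8) = -8 (attained at k = 1)
  C[1][1] = min over k of (A[1][0] + B[0][1] = -1 + -4 = -5, A[1][1] + B[1][1] = -4 + -5 = -9) = -9 (attained at k = 1)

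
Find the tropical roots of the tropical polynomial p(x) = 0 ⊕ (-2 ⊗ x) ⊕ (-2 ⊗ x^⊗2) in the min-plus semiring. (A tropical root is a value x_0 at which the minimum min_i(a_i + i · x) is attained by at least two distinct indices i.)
Roots: {0, 2}

Each tropical root is a break point of the lower envelope of the lines y = a_i + i · x (there are 3 lines, with slopes 0, 1, ..., 2). Only the lines that attain the minimum somewhere contribute to roots; other lines are dominated. Here the surviving (envelope) indices are i = 2, i = 1, i = 0.
Intersections between consecutive envelope lines give the roots: for adjacent envelope indices i < j the intersection is x = (a_i − a_j) / (j − i). Reading off the sorted break points: {0, 2}.
Verification: at each break x_0, at least two indices attain the minimum of min_i(a_i + i · x_0).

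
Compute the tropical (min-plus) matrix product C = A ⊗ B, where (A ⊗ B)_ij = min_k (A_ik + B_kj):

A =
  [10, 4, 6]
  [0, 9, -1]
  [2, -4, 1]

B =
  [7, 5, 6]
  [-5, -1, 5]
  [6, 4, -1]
A ⊗ B =
  [-1, 3, 5]
  [4, 3, -2]
  [-9, -5, 0]

Apply the min-plus product entry-by-entry:
  C[0][0] = min over k of (A[0][0] + B[0][0] = 10 + 7 = 17, A[0][1] + B[1][0] = 4 + -5 = -1, A[0][2] + B[2][0] = 6 + 6 = 12) = -1 (attained at k = 1)
  C[0][1] = min over k of (A[0][0] + B[0][1] = 10 + 5 = 15, A[0][1] + B[1][1] = 4 + -1 = 3, A[0][2] + B[2][1] = 6 + 4 = 10) = 3 (attained at k = 1)
  C[0][2] = min over k of (A[0][0] + B[0][2] = 10 + 6 = 16, A[0][1] + B[1][2] = 4 + 5 = 9, A[0][2] + B[2][2] = 6 + -1 = 5) = 5 (attained at k = 2)
  C[1][0] = min over k of (A[1][0] + B[0][0] = 0 + 7 = 7, A[1][1] + B[1][0] = 9 + -5 = 4, A[1][2] + B[2][0] = -1 + 6 = 5) = 4 (attained at k = 1)
  C[1][1] = min over k of (A[1][0] + B[0][1] = 0 + 5 = 5, A[1][1] + B[1][1] = 9 + -1 = 8, A[1][2] + B[2][1] = -1 + 4 = 3) = 3 (attained at k = 2)
  C[1][2] = min over k of (A[1][0] + B[0][2] = 0 + 6 = 6, A[1][1] + B[1][2] = 9 + 5 = 14, A[1][2] + B[2][2] = -1 + -1 = -2) = -2 (attained at k = 2)
  C[2][0] = min over k of (A[2][0] + B[0][0] = 2 + 7 = 9, A[2][1] + B[1][0] = -4 + -5 = -9, A[2][2] + B[2][0] = 1 + 6 = 7) = -9 (attained at k = 1)
  C[2][1] = min over k of (A[2][0] + B[0][1] = 2 + 5 = 7, A[2][1] + B[1][1] = -4 + -1 = -5, A[2][2] + B[2][1] = 1 + 4 = 5) = -5 (attained at k = 1)
  C[2][2] = min over k of (A[2][0] + B[0][2] = 2 + 6 = 8, A[2][1] + B[1][2] = -4 + 5 = 1, A[2][2] + B[2][2] = 1 + -1 = 0) = 0 (attained at k = 2)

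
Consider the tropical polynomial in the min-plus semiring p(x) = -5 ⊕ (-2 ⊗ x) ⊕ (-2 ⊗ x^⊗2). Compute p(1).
p(1) = -5

A tropical monomial a ⊗ x^⊗i evaluates to a + i · x. Evaluating each term at x = 1:
  Term 0 contributes -5 + 0 · 1 = -5
  Term 1 contributes -2 + 1 · 1 = -1
  Term 2 contributes -2 + 2 · 1 = 0
p(1) = ⊕ of these = min[-5, -1, 0] = -5.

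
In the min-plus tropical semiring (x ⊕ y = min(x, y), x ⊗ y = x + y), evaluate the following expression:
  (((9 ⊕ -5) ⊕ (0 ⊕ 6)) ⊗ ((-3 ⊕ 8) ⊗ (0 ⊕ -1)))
(((9 ⊕ -5) ⊕ (0 ⊕ 6)) ⊗ ((-3 ⊕ 8) ⊗ (0 ⊕ -1))) = -9

Expand innermost to outermost. Recall ⊕ takes the minimum of its arguments and ⊗ takes their sum. Working out the expression (((9 ⊕ -5) ⊕ (0 ⊕ 6)) ⊗ ((-3 ⊕ 8) ⊗ (0 ⊕ -1))) gives -9.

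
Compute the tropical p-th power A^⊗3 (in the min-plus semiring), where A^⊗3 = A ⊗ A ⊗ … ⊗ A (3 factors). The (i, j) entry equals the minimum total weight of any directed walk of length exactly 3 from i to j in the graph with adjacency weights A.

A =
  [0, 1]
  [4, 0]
A^⊗3 =
  [0, 1]
  [4, 0]

Each entry (A^⊗3)_ij equals the minimum over all length-3 walks i = v_0 → v_1 → … → v_3 = j of Σ_t A[v_t][v_{t+1}]. For example, for (i, j) = (0, 1) we minimise over 4 possible intermediate vertex sequences; the minimum is 1, attained along the walk 0 → 0 → 0 → 1.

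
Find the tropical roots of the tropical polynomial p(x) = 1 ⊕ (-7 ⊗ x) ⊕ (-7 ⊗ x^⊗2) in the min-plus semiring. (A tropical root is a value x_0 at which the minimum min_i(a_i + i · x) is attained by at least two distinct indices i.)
Roots: {0, 8}

Each tropical root is a break point of the lower envelope of the lines y = a_i + i · x (there are 3 lines, with slopes 0, 1, ..., 2). Only the lines that attain the minimum somewhere contribute to roots; other lines are dominated. Here the surviving (envelope) indices are i = 2, i = 1, i = 0.
Intersections between consecutive envelope lines give the roots: for adjacent envelope indices i < j the intersection is x = (a_i − a_j) / (j − i). Reading off the sorted break points: {0, 8}.
Verification: at each break x_0, at least two indices attain the minimum of min_i(a_i + i · x_0).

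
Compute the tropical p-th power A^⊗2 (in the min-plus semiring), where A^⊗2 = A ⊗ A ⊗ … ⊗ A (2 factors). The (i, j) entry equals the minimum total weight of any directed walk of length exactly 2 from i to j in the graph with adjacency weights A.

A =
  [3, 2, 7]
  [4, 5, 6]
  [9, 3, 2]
A^⊗2 =
  [6, 5, 8]
  [7, 6, 8]
  [7, 5, 4]

Each entry (A^⊗2)_ij equals the minimum over all length-2 walks i = v_0 → v_1 → … → v_2 = j of Σ_t A[v_t][v_{t+1}]. For example, for (i, j) = (0, 2) we minimise over 3 possible intermediate vertex sequences; the minimum is 8, attained along the walk 0 → 1 → 2.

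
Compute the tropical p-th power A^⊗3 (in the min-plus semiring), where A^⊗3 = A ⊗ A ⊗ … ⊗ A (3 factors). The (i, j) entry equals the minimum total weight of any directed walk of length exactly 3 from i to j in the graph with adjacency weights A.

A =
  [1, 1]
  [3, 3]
A^⊗3 =
  [3, 3]
  [5, 5]

Each entry (A^⊗3)_ij equals the minimum over all length-3 walks i = v_0 → v_1 → … → v_3 = j of Σ_t A[v_t][v_{t+1}]. For example, for (i, j) = (0, 1) we minimise over 4 possible intermediate vertex sequences; the minimum is 3, attained along the walk 0 → 0 → 0 → 1.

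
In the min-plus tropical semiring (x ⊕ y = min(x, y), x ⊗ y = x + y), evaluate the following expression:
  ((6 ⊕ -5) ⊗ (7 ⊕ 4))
((6 ⊕ -5) ⊗ (7 ⊕ 4)) = -1

Expand innermost to outermost. Recall ⊕ takes the minimum of its arguments and ⊗ takes their sum. Working out the expression ((6 ⊕ -5) ⊗ (7 ⊕ 4)) gives -1.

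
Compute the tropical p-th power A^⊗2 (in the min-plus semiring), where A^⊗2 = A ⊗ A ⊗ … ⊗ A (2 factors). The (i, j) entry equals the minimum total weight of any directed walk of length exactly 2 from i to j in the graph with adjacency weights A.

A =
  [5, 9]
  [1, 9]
A^⊗2 =
  [10, 14]
  [6, 10]

Each entry (A^⊗2)_ij equals the minimum over all length-2 walks i = v_0 → v_1 → … → v_2 = j of Σ_t A[v_t][v_{t+1}]. For example, for (i, j) = (0, 1) we minimise over 2 possible intermediate vertex sequences; the minimum is 14, attained along the walk 0 → 0 → 1.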